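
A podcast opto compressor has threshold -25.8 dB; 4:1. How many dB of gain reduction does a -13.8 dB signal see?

The signal is 12 dB above threshold.
After 4:1 compression the overshoot becomes 12/4 = 3 dB.
Gain reduction = 12 − 3 = 9 dB.

9 dB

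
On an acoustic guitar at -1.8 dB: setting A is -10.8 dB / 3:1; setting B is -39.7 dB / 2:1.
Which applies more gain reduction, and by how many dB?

B, by 12.95 dB

A: overshoot 9 dB → output overshoot 3 dB → GR 6 dB.
B: overshoot 37.9 dB → output overshoot 18.95 dB → GR 18.95 dB.
B reduces 12.95 dB more.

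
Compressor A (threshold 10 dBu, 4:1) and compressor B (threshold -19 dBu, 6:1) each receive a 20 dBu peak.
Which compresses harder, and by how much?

A: 10 dB over, compressed to 2.5 dB over, so 7.5 dB of GR.
B: 39 dB over, compressed to 6.5 dB over, so 32.5 dB of GR.
Difference: 25 dB in favour of B.

B, by 25 dB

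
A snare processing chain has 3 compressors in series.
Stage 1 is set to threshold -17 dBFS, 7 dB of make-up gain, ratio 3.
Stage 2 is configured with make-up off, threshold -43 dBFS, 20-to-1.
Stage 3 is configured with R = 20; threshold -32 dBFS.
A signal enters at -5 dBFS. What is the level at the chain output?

-41.15 dBFS

Stage 1: overshoot 12 dB → 12/3 = 4 dB → -13 dBFS; +7 dB make-up → -6 dBFS.
Stage 2: overshoot 37 dB → 37/20 = 1.85 dB → -41.15 dBFS.
Stage 3: -41.15 dBFS ≤ -32 dBFS, so stage 3 doesn't engage; output -41.15 dBFS.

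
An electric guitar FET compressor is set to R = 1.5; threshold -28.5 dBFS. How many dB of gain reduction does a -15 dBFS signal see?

The signal is 13.5 dB above threshold.
After 1.5:1 compression the overshoot becomes 13.5/1.5 = 9 dB.
Gain reduction = 13.5 − 9 = 4.5 dB.

4.5 dB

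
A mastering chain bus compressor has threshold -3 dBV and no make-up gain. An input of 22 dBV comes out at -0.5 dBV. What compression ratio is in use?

10:1

Input overshoot = 22 − (-3) = 25 dB; output overshoot = -0.5 − (-3) = 2.5 dB.
Ratio = 25 / 2.5 = 10.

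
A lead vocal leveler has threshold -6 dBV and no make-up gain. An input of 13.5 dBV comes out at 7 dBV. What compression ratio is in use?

Input overshoot = 13.5 − (-6) = 19.5 dB; output overshoot = 7 − (-6) = 13 dB.
Ratio = 19.5 / 13 = 1.5.

1.5:1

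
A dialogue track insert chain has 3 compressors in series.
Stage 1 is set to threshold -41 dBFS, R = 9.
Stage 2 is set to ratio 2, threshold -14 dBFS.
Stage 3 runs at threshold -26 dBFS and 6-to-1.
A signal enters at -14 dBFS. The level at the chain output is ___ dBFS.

Stage 1: overshoot 27 dB → 27/9 = 3 dB → -38 dBFS.
Stage 2: -38 dBFS is at or below the -14 dBFS threshold — no compression; output -38 dBFS.
Stage 3: below threshold (-38 ≤ -26); passes unchanged; output -38 dBFS.

-38 dBFS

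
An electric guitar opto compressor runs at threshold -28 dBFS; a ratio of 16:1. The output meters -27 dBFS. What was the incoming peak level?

Post-compression overshoot = -27 − (-28) = 1 dB.
Before 16:1 compression the overshoot was 1 × 16 = 16 dB, so input = -28 + 16 = -12 dBFS.

-12 dBFS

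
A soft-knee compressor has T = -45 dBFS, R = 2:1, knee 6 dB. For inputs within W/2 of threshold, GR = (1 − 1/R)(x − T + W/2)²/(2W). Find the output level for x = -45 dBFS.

-45.375 dBFS

x − T + W/2 = -45 − (-45) + 3 = 3.
GR = (1 − 1/2) × 3² / 12 = 0.5 × 9 / 12 = 0.375 dB.
Output = -45 − 0.375 = -45.375 dBFS.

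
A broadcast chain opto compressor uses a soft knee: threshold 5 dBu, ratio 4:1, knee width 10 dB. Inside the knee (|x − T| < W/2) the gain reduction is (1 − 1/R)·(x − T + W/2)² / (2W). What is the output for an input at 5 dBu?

4.0625 dBu

x − T + W/2 = 5 − 5 + 5 = 5.
GR = (1 − 1/4) × 5² / 20 = 0.75 × 25 / 20 = 0.9375 dB.
Output = 5 − 0.9375 = 4.0625 dBu.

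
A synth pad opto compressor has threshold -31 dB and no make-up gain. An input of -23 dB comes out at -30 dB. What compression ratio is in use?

8:1

Input overshoot = -23 − (-31) = 8 dB; output overshoot = -30 − (-31) = 1 dB.
Ratio = 8 / 1 = 8.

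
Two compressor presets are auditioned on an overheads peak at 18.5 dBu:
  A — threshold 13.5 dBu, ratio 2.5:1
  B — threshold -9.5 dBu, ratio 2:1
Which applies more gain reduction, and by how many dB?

B, by 11 dB

A: overshoot 5 dB → output overshoot 2 dB → GR 3 dB.
B: overshoot 28 dB → output overshoot 14 dB → GR 14 dB.
B applies 11 dB more gain reduction.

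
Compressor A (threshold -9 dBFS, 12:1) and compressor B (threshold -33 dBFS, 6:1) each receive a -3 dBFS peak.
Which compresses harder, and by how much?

A: 6 dB over, compressed to 0.5 dB over, so 5.5 dB of GR.
B: 30 dB over, compressed to 5 dB over, so 25 dB of GR.
Difference: 19.5 dB in favour of B.

B, by 19.5 dB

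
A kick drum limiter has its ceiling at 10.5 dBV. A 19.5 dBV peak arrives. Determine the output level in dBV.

10.5 dBV

The limiter clamps the peak to its 10.5 dBV ceiling.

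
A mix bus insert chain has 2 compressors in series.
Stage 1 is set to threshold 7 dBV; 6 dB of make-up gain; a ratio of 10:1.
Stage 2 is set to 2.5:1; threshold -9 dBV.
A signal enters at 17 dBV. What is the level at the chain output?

Stage 1: 10 dB above 7 dBV, reduced 10:1 to 1 dB above → 8 dBV; +6 dB make-up → 14 dBV.
Stage 2: 23 dB above -9 dBV, reduced 2.5:1 to 9.2 dB above → 0.2 dBV.

0.2 dBV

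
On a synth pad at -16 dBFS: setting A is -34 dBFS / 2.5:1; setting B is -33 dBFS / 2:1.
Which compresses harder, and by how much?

A: GR = 18 − 18/2.5 = 10.8 dB.
B: GR = 17 − 17/2 = 8.5 dB.
A reduces 2.3 dB more.

A, by 2.3 dB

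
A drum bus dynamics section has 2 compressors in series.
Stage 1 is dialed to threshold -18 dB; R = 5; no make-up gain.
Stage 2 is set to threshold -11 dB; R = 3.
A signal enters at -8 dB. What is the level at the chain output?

-16 dB

Stage 1: overshoot 10 dB → 10/5 = 2 dB → -16 dB.
Stage 2: below threshold (-16 ≤ -11); passes unchanged; output -16 dB.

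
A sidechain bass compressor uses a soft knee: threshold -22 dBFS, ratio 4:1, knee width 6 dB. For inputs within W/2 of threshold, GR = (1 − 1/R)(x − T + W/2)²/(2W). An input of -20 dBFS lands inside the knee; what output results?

-21.5625 dBFS

x − T + W/2 = -20 − (-22) + 3 = 5.
GR = (1 − 1/4) × 5² / 12 = 0.75 × 25 / 12 = 1.5625 dB.
Output = -20 − 1.5625 = -21.5625 dBFS.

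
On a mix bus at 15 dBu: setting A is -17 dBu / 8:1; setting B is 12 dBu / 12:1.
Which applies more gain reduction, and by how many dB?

A, by 25.25 dB

A: overshoot 32 dB → output overshoot 4 dB → GR 28 dB.
B: overshoot 3 dB → output overshoot 0.25 dB → GR 2.75 dB.
A applies 25.25 dB more gain reduction.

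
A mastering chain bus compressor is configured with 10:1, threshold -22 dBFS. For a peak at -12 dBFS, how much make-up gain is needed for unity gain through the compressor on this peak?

9 dB

The peak compresses to -22 + 10/10 = -21 dBFS.
To reach -12 dBFS requires -12 − (-21) = 9 dB of make-up.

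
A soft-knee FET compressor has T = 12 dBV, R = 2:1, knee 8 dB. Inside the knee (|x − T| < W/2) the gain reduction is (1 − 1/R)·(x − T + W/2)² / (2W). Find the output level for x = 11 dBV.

10.71875 dBV

x − T + W/2 = 11 − 12 + 4 = 3.
GR = (1 − 1/2) × 3² / 16 = 0.5 × 9 / 16 = 0.28125 dB.
Output = 11 − 0.28125 = 10.71875 dBV.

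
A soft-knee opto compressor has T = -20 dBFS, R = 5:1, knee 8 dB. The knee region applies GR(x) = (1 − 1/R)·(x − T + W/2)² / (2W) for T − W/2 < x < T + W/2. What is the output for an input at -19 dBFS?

x − T + W/2 = -19 − (-20) + 4 = 5.
GR = (1 − 1/5) × 5² / 16 = 0.8 × 25 / 16 = 1.25 dB.
Output = -19 − 1.25 = -20.25 dBFS.

-20.25 dBFS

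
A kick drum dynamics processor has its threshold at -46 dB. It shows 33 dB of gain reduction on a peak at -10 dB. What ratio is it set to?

Input overshoot = -10 − (-46) = 36 dB.
Output overshoot = 36 − 33 = 3 dB.
Ratio = input overshoot / output overshoot = 36 / 3 = 12.

12:1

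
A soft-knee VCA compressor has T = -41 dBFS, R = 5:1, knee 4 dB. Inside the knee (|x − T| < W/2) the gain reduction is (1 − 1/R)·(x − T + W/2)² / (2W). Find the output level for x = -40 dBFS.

-40.9 dBFS

x − T + W/2 = -40 − (-41) + 2 = 3.
GR = (1 − 1/5) × 3² / 8 = 0.8 × 9 / 8 = 0.9 dB.
Output = -40 − 0.9 = -40.9 dBFS.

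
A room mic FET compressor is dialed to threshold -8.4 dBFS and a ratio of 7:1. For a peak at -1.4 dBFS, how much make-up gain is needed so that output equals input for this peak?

6 dB

Without make-up, output = threshold + overshoot/7 = -8.4 + 1 = -7.4 dBFS.
Gap to target: 6 dB.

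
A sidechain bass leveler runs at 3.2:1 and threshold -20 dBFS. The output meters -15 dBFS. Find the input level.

Post-compression overshoot = -15 − (-20) = 5 dB.
Input overshoot = R × output overshoot = 16 dB → input = -20 + 16 = -4 dBFS.

-4 dBFS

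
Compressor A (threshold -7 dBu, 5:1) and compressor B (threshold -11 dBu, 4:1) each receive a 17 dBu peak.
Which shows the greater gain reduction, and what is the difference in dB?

A: GR = 24 − 24/5 = 19.2 dB.
B: GR = 28 − 28/4 = 21 dB.
B reduces 1.8 dB more.

B, by 1.8 dB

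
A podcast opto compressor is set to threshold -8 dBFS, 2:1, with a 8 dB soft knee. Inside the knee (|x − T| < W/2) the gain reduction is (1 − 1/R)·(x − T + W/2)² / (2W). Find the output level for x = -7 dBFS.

x − T + W/2 = -7 − (-8) + 4 = 5.
GR = (1 − 1/2) × 5² / 16 = 0.5 × 25 / 16 = 0.78125 dB.
Output = -7 − 0.78125 = -7.78125 dBFS.

-7.78125 dBFS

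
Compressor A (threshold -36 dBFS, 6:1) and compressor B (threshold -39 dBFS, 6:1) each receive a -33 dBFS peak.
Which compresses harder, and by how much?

B, by 2.5 dB

A: overshoot 3 dB → output overshoot 0.5 dB → GR 2.5 dB.
B: overshoot 6 dB → output overshoot 1 dB → GR 5 dB.
Difference: 2.5 dB in favour of B.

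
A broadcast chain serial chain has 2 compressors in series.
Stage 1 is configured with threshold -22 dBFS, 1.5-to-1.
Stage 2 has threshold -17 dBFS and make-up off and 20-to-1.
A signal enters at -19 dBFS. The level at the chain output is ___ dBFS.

Stage 1: -19 dBFS is 3 dB over -22 dBFS; at 1.5:1 that becomes 2 dB over, giving -20 dBFS.
Stage 2: -20 dBFS ≤ -17 dBFS, so stage 2 doesn't engage; output -20 dBFS.

-20 dBFS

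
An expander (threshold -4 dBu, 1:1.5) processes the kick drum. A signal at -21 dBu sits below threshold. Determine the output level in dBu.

The input is 17 dB below the -4 dBu threshold.
A 1:1.5 expander multiplies undershoot by 1.5: 17 × 1.5 = 25.5 dB below threshold.
Output = -4 − 25.5 = -29.5 dBu.

-29.5 dBu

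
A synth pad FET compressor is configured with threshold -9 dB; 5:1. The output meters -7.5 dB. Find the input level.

The compressed level sits -7.5 − (-9) = 1.5 dB over threshold.
Input overshoot = R × output overshoot = 7.5 dB → input = -9 + 7.5 = -1.5 dB.

-1.5 dB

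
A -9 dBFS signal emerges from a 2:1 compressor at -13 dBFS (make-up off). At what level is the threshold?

-17 dBFS

Let T be the threshold. Output overshoot = (input overshoot)/R, so -13 − T = (-9 − T)/2.
2·(-13 − T) = -9 − T → 1·T = -26 − (-9) = -17.
T = -17/1 = -17 dBFS.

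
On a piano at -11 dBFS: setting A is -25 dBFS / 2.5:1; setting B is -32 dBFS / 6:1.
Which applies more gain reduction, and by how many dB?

B, by 9.1 dB

A: 14 dB over, compressed to 5.6 dB over, so 8.4 dB of GR.
B: 21 dB over, compressed to 3.5 dB over, so 17.5 dB of GR.
B applies 9.1 dB more gain reduction.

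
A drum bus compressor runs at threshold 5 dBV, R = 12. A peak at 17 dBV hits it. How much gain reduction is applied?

11 dB

17 dBV exceeds the threshold by 12 dB.
After 12:1 compression the overshoot becomes 12/12 = 1 dB.
Gain reduction = 12 − 1 = 11 dB.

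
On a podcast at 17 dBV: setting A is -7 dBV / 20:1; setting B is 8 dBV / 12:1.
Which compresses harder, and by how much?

A, by 14.55 dB

A: overshoot 24 dB → output overshoot 1.2 dB → GR 22.8 dB.
B: overshoot 9 dB → output overshoot 0.75 dB → GR 8.25 dB.
A reduces 14.55 dB more.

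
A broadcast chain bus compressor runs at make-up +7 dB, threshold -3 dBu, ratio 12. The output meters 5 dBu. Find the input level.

9 dBu

Remove make-up: 5 − 7 = -2 dBu.
The compressed level sits -2 − (-3) = 1 dB over threshold.
Input overshoot = R × output overshoot = 12 dB → input = -3 + 12 = 9 dBu.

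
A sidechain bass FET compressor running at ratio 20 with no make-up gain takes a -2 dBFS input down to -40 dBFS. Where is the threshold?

Input is 40 dB above T (since output overshoot × R = input overshoot: (-40 − T)·20 = -2 − T gives T = -42 dBFS).
Check: -42 + (-2 − (-42))/20 = -42 + 2 = -40 dBFS. ✓

-42 dBFS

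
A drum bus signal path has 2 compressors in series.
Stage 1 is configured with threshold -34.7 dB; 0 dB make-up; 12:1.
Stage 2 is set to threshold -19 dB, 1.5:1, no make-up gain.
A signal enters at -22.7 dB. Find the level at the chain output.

-33.7 dB

Stage 1: 12 dB above -34.7 dB, reduced 12:1 to 1 dB above → -33.7 dB.
Stage 2: -33.7 dB ≤ -19 dB, so stage 2 doesn't engage; output -33.7 dB.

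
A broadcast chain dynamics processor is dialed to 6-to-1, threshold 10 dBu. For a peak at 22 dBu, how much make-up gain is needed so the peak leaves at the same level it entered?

Without make-up, output = threshold + overshoot/6 = 10 + 2 = 12 dBu.
Gap to target: 10 dB.

10 dB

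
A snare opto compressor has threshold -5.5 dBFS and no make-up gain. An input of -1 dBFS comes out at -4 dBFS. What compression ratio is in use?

Input overshoot = -1 − (-5.5) = 4.5 dB; output overshoot = -4 − (-5.5) = 1.5 dB.
Ratio = 4.5 / 1.5 = 3.

3:1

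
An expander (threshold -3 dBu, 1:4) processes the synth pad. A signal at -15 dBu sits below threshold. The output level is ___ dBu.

Undershoot = (-3) − (-15) = 12 dB.
At 1:4, that expands to 48 dB under threshold.
Output = -3 − 48 = -51 dBu.

-51 dBu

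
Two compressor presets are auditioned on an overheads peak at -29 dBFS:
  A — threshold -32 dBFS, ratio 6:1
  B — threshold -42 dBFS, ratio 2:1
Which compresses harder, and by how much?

A: GR = 3 − 3/6 = 2.5 dB.
B: GR = 13 − 13/2 = 6.5 dB.
B applies 4 dB more gain reduction.

B, by 4 dB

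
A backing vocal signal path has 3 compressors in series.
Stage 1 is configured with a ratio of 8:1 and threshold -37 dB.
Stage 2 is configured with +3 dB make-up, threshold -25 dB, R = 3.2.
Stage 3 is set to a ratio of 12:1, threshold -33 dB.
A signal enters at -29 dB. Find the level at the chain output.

Stage 1: -29 dB is 8 dB over -37 dB; at 8:1 that becomes 1 dB over, giving -36 dB.
Stage 2: -36 dB is at or below the -25 dB threshold — no compression; make-up brings it to -33 dB.
Stage 3: -33 dB ≤ -33 dB, so stage 3 doesn't engage; output -33 dB.

-33 dB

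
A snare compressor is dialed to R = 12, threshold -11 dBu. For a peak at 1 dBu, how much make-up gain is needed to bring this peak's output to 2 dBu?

Without make-up, output = threshold + overshoot/12 = -11 + 1 = -10 dBu.
Gap to target: 12 dB.

12 dB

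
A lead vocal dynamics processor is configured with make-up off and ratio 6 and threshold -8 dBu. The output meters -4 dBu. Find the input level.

The compressed level sits -4 − (-8) = 4 dB over threshold.
Undo the ratio: input overshoot = 4 × 6 = 24 dB, giving input = 16 dBu.

16 dBu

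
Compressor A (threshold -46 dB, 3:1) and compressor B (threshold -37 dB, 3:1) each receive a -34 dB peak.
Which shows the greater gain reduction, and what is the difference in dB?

A, by 6 dB

A: 12 dB over, compressed to 4 dB over, so 8 dB of GR.
B: 3 dB over, compressed to 1 dB over, so 2 dB of GR.
A reduces 6 dB more.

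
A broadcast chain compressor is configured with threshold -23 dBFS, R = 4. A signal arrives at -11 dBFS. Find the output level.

The input is 12 dB above the -23 dBFS threshold.
4:1 compression reduces that to 12/4 = 3 dB over.
So the level is -23 + 3 = -20 dBFS.

-20 dBFS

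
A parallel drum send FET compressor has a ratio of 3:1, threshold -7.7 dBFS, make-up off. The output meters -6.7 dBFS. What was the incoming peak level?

-4.7 dBFS

That's 1 dB above the -7.7 dBFS threshold.
Before 3:1 compression the overshoot was 1 × 3 = 3 dB, so input = -7.7 + 3 = -4.7 dBFS.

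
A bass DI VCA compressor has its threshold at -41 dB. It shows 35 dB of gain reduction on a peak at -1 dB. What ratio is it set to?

Input overshoot = -1 − (-41) = 40 dB.
Output overshoot = 40 − 35 = 5 dB.
Ratio = input overshoot / output overshoot = 40 / 5 = 8.

8:1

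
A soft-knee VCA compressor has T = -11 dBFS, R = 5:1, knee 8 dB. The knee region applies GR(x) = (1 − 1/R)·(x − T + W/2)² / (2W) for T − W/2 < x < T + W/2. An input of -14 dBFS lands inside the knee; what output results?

x − T + W/2 = -14 − (-11) + 4 = 1.
GR = (1 − 1/5) × 1² / 16 = 0.8 × 1 / 16 = 0.05 dB.
Output = -14 − 0.05 = -14.05 dBFS.

-14.05 dBFS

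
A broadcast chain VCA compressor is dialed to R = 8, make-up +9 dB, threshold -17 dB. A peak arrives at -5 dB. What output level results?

The input is 12 dB above the -17 dB threshold.
At 8:1 the overshoot is divided by 8, leaving 1.5 dB above threshold.
Output = -17 + 1.5 = -15.5 dB; make-up adds 9 dB, giving -6.5 dB.

-6.5 dB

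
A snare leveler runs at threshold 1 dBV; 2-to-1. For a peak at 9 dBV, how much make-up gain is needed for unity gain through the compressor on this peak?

4 dB

Without make-up, output = threshold + overshoot/2 = 1 + 4 = 5 dBV.
Gap to target: 4 dB.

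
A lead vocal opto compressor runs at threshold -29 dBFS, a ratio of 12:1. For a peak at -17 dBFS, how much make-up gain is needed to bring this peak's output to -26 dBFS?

2 dB

The peak compresses to -29 + 12/12 = -28 dBFS.
To reach -26 dBFS requires -26 − (-28) = 2 dB of make-up.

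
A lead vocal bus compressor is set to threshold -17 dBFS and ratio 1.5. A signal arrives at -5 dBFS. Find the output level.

Overshoot: -5 − (-17) = 12 dB.
1.5:1 compression reduces that to 12/1.5 = 8 dB over.
Output = -17 + 8 = -9 dBFS.

-9 dBFS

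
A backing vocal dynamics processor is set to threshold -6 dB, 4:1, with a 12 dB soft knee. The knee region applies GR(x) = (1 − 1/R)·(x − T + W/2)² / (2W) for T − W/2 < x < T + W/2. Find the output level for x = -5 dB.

x − T + W/2 = -5 − (-6) + 6 = 7.
GR = (1 − 1/4) × 7² / 24 = 0.75 × 49 / 24 = 1.53125 dB.
Output = -5 − 1.53125 = -6.53125 dB.

-6.53125 dB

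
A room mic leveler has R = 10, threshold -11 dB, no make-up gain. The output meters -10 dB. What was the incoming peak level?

-1 dB

Post-compression overshoot = -10 − (-11) = 1 dB.
Before 10:1 compression the overshoot was 1 × 10 = 10 dB, so input = -11 + 10 = -1 dB.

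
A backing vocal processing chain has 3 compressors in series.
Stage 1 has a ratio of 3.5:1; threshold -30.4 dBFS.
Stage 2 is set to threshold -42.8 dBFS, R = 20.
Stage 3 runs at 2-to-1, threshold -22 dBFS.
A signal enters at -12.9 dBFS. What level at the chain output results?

-41.93 dBFS

Stage 1: -12.9 dBFS is 17.5 dB over -30.4 dBFS; at 3.5:1 that becomes 5 dB over, giving -25.4 dBFS.
Stage 2: overshoot 17.4 dB → 17.4/20 = 0.87 dB → -41.93 dBFS.
Stage 3: -41.93 dBFS is at or below the -22 dBFS threshold — no compression; output -41.93 dBFS.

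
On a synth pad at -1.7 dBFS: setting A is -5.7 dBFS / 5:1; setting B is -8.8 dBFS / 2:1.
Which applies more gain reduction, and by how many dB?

A: GR = 4 − 4/5 = 3.2 dB.
B: GR = 7.1 − 7.1/2 = 3.55 dB.
B reduces 0.35 dB more.

B, by 0.35 dB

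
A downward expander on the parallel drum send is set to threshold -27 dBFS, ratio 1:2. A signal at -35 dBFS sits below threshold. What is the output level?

-43 dBFS

Below threshold, a 1:2 expander applies gain = (2−1)×(T − x) of attenuation.
(2−1) × 8 = 8 dB, so output = -35 − 8 = -43 dBFS.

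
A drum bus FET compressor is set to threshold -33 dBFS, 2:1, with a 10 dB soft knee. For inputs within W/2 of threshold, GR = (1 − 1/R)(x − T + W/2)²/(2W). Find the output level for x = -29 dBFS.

-31.025 dBFS

x − T + W/2 = -29 − (-33) + 5 = 9.
GR = (1 − 1/2) × 9² / 20 = 0.5 × 81 / 20 = 2.025 dB.
Output = -29 − 2.025 = -31.025 dBFS.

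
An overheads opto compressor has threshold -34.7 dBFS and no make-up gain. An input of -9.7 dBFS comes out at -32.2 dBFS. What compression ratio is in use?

10:1

Input overshoot = -9.7 − (-34.7) = 25 dB; output overshoot = -32.2 − (-34.7) = 2.5 dB.
Ratio = 25 / 2.5 = 10.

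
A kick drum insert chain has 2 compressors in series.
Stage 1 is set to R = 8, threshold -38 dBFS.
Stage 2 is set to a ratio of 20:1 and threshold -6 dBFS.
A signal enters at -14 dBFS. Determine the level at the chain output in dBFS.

-35 dBFS

Stage 1: overshoot 24 dB → 24/8 = 3 dB → -35 dBFS.
Stage 2: -35 dBFS is at or below the -6 dBFS threshold — no compression; output -35 dBFS.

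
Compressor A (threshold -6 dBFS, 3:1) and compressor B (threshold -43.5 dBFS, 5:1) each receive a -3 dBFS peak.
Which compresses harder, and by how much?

A: 3 dB over, compressed to 1 dB over, so 2 dB of GR.
B: 40.5 dB over, compressed to 8.1 dB over, so 32.4 dB of GR.
B reduces 30.4 dB more.

B, by 30.4 dB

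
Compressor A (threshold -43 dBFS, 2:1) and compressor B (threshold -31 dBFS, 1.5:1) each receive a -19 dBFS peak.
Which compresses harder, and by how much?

A: GR = 24 − 24/2 = 12 dB.
B: GR = 12 − 12/1.5 = 4 dB.
Difference: 8 dB in favour of A.

A, by 8 dB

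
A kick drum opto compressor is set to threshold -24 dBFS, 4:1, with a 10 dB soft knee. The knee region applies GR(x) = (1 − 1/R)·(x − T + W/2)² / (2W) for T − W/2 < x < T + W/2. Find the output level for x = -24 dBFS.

-24.9375 dBFS

x − T + W/2 = -24 − (-24) + 5 = 5.
GR = (1 − 1/4) × 5² / 20 = 0.75 × 25 / 20 = 0.9375 dB.
Output = -24 − 0.9375 = -24.9375 dBFS.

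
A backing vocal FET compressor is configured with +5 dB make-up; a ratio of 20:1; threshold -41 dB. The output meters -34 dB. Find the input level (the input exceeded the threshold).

Before make-up, the level was -34 − 5 = -39 dB.
Post-compression overshoot = -39 − (-41) = 2 dB.
Before 20:1 compression the overshoot was 2 × 20 = 40 dB, so input = -41 + 40 = -1 dB.

-1 dB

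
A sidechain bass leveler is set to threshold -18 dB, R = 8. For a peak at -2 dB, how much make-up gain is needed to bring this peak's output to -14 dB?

The peak compresses to -18 + 16/8 = -16 dB.
To reach -14 dB requires -14 − (-16) = 2 dB of make-up.

2 dB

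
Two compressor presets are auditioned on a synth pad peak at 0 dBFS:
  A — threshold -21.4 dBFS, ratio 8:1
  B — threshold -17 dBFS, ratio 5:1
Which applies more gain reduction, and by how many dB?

A: overshoot 21.4 dB → output overshoot 2.675 dB → GR 18.725 dB.
B: overshoot 17 dB → output overshoot 3.4 dB → GR 13.6 dB.
A reduces 5.125 dB more.

A, by 5.125 dB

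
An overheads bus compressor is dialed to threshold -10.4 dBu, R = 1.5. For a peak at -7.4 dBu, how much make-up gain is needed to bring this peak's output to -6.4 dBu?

Without make-up, output = threshold + overshoot/1.5 = -10.4 + 2 = -8.4 dBu.
Gap to target: 2 dB.

2 dB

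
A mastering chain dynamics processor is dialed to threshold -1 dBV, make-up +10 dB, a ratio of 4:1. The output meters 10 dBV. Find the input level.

3 dBV

Stripping the +10 dB make-up gives 0 dBV at the gain stage.
That's 1 dB above the -1 dBV threshold.
Input overshoot = R × output overshoot = 4 dB → input = -1 + 4 = 3 dBV.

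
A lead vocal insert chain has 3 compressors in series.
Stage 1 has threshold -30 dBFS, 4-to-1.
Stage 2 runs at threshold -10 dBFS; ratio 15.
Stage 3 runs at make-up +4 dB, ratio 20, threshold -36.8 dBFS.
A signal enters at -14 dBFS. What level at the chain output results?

-32.26 dBFS

Stage 1: overshoot 16 dB → 16/4 = 4 dB → -26 dBFS.
Stage 2: -26 dBFS ≤ -10 dBFS, so stage 2 doesn't engage; output -26 dBFS.
Stage 3: -26 dBFS is 10.8 dB over -36.8 dBFS; at 20:1 that becomes 0.54 dB over, giving -36.26 dBFS; +4 dB make-up → -32.26 dBFS.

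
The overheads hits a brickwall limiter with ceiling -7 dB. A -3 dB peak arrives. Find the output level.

-7 dB

A brickwall limiter is an ∞:1 compressor: any input above the ceiling is clamped to -7 dB.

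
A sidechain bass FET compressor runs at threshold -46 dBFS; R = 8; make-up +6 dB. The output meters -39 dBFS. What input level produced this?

Before make-up, the level was -39 − 6 = -45 dBFS.
That's 1 dB above the -46 dBFS threshold.
Undo the ratio: input overshoot = 1 × 8 = 8 dB, giving input = -38 dBFS.

-38 dBFS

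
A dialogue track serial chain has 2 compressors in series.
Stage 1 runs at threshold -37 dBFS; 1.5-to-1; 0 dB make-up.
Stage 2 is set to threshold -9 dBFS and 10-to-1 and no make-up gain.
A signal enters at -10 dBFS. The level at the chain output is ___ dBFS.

-19 dBFS

Stage 1: overshoot 27 dB → 27/1.5 = 18 dB → -19 dBFS.
Stage 2: -19 dBFS ≤ -9 dBFS, so stage 2 doesn't engage; output -19 dBFS.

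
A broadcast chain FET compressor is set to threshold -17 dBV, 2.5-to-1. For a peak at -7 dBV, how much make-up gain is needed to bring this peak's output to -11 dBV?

Without make-up, output = threshold + overshoot/2.5 = -17 + 4 = -13 dBV.
Gap to target: 2 dB.

2 dB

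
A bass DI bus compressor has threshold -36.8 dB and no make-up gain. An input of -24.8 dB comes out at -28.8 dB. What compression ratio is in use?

Input overshoot = -24.8 − (-36.8) = 12 dB; output overshoot = -28.8 − (-36.8) = 8 dB.
Ratio = 12 / 8 = 1.5.

1.5:1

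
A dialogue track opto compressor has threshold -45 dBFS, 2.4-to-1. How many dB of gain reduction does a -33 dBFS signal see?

7 dB

Overshoot = -33 − (-45) = 12 dB.
After 2.4:1 compression the overshoot becomes 12/2.4 = 5 dB.
Gain reduction = 12 − 5 = 7 dB.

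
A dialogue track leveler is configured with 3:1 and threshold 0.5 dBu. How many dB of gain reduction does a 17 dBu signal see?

11 dB

The signal is 16.5 dB above threshold.
A 3:1 ratio leaves 5.5 dB of that excess.
GR = overshoot in − overshoot out = 16.5 − 5.5 = 11 dB.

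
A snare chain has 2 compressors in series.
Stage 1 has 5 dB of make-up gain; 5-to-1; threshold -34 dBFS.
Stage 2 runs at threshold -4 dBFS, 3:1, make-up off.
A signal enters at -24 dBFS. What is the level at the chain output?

Stage 1: 10 dB above -34 dBFS, reduced 5:1 to 2 dB above → -32 dBFS; +5 dB make-up → -27 dBFS.
Stage 2: below threshold (-27 ≤ -4); passes unchanged; output -27 dBFS.

-27 dBFS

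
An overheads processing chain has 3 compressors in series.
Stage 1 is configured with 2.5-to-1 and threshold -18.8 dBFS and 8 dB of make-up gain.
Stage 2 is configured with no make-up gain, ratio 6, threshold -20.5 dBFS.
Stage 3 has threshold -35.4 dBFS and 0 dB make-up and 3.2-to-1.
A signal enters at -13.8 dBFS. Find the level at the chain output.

-30.134375 dBFS

Stage 1: 5 dB above -18.8 dBFS, reduced 2.5:1 to 2 dB above → -16.8 dBFS; +8 dB make-up → -8.8 dBFS.
Stage 2: 11.7 dB above -20.5 dBFS, reduced 6:1 to 1.95 dB above → -18.55 dBFS.
Stage 3: 16.85 dB above -35.4 dBFS, reduced 3.2:1 to 5.265625 dB above → -30.134375 dBFS.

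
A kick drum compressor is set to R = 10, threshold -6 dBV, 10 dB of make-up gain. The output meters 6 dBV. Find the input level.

14 dBV

Remove make-up: 6 − 10 = -4 dBV.
Post-compression overshoot = -4 − (-6) = 2 dB.
Input overshoot = R × output overshoot = 20 dB → input = -6 + 20 = 14 dBV.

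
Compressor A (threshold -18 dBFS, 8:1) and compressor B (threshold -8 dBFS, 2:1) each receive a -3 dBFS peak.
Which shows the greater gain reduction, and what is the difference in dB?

A: 15 dB over, compressed to 1.875 dB over, so 13.125 dB of GR.
B: 5 dB over, compressed to 2.5 dB over, so 2.5 dB of GR.
A applies 10.625 dB more gain reduction.

A, by 10.625 dB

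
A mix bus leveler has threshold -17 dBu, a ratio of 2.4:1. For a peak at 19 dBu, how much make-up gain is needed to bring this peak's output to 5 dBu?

The peak compresses to -17 + 36/2.4 = -2 dBu.
To reach 5 dBu requires 5 − (-2) = 7 dB of make-up.

7 dB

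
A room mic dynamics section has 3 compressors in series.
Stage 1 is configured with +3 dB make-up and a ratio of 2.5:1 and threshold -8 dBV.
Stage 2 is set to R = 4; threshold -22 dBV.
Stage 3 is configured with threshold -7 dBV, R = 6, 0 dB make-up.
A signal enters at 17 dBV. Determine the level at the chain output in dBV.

Stage 1: 17 dBV is 25 dB over -8 dBV; at 2.5:1 that becomes 10 dB over, giving 2 dBV; +3 dB make-up → 5 dBV.
Stage 2: overshoot 27 dB → 27/4 = 6.75 dB → -15.25 dBV.
Stage 3: below threshold (-15.25 ≤ -7); passes unchanged; output -15.25 dBV.

-15.25 dBV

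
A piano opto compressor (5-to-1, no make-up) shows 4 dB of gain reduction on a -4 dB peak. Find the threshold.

-9 dB

Input is 5 dB above T (since output overshoot × R = input overshoot: (-8 − T)·5 = -4 − T gives T = -9 dB).
Check: -9 + (-4 − (-9))/5 = -9 + 1 = -8 dB. ✓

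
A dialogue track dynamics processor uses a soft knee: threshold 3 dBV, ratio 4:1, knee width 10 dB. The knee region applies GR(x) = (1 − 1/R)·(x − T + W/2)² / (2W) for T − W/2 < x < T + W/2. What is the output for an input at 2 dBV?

x − T + W/2 = 2 − 3 + 5 = 4.
GR = (1 − 1/4) × 4² / 20 = 0.75 × 16 / 20 = 0.6 dB.
Output = 2 − 0.6 = 1.4 dBV.

1.4 dBV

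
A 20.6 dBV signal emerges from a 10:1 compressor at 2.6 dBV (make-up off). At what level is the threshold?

0.6 dBV

Let T be the threshold. Output overshoot = (input overshoot)/R, so 2.6 − T = (20.6 − T)/10.
10·(2.6 − T) = 20.6 − T → 9·T = 26 − 20.6 = 5.4.
T = 5.4/9 = 0.6 dBV.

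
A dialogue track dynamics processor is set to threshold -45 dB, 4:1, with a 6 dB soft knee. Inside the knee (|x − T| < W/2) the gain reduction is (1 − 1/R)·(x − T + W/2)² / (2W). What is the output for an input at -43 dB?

-44.5625 dB

x − T + W/2 = -43 − (-45) + 3 = 5.
GR = (1 − 1/4) × 5² / 12 = 0.75 × 25 / 12 = 1.5625 dB.
Output = -43 − 1.5625 = -44.5625 dB.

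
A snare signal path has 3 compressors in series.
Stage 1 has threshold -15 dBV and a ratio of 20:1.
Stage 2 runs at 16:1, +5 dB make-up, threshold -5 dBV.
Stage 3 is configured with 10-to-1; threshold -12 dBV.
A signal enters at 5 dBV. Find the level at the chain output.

Stage 1: 5 dBV is 20 dB over -15 dBV; at 20:1 that becomes 1 dB over, giving -14 dBV.
Stage 2: below threshold (-14 ≤ -5); passes unchanged; make-up brings it to -9 dBV.
Stage 3: 3 dB above -12 dBV, reduced 10:1 to 0.3 dB above → -11.7 dBV.

-11.7 dBV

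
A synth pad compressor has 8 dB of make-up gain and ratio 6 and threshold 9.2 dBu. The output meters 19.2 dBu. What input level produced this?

21.2 dBu

Remove make-up: 19.2 − 8 = 11.2 dBu.
The compressed level sits 11.2 − 9.2 = 2 dB over threshold.
Before 6:1 compression the overshoot was 2 × 6 = 12 dB, so input = 9.2 + 12 = 21.2 dBu.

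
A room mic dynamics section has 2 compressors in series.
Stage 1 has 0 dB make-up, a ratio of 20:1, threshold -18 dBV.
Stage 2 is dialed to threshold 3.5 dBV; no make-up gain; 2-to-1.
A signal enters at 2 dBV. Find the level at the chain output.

Stage 1: overshoot 20 dB → 20/20 = 1 dB → -17 dBV.
Stage 2: -17 dBV ≤ 3.5 dBV, so stage 2 doesn't engage; output -17 dBV.

-17 dBV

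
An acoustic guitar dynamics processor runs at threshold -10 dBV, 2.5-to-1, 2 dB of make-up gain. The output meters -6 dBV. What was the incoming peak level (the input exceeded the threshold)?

-5 dBV

Remove make-up: -6 − 2 = -8 dBV.
The compressed level sits -8 − (-10) = 2 dB over threshold.
Input overshoot = R × output overshoot = 5 dB → input = -10 + 5 = -5 dBV.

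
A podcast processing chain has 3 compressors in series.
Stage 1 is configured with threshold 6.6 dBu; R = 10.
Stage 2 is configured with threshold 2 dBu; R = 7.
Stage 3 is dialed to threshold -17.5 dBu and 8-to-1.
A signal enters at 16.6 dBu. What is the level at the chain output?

Stage 1: 16.6 dBu is 10 dB over 6.6 dBu; at 10:1 that becomes 1 dB over, giving 7.6 dBu.
Stage 2: overshoot 5.6 dB → 5.6/7 = 0.8 dB → 2.8 dBu.
Stage 3: overshoot 20.3 dB → 20.3/8 = 2.5375 dB → -14.9625 dBu.

-14.9625 dBu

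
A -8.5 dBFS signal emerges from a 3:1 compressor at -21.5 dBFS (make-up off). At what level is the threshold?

Let T be the threshold. Output overshoot = (input overshoot)/R, so -21.5 − T = (-8.5 − T)/3.
3·(-21.5 − T) = -8.5 − T → 2·T = -64.5 − (-8.5) = -56.
T = -56/2 = -28 dBFS.

-28 dBFS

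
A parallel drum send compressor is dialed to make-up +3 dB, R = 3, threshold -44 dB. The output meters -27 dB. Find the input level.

-2 dB

Before make-up, the level was -27 − 3 = -30 dB.
The compressed level sits -30 − (-44) = 14 dB over threshold.
Undo the ratio: input overshoot = 14 × 3 = 42 dB, giving input = -2 dB.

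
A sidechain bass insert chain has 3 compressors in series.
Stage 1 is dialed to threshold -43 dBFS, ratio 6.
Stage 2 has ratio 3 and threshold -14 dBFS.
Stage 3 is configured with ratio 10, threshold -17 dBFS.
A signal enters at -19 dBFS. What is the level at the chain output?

-39 dBFS

Stage 1: overshoot 24 dB → 24/6 = 4 dB → -39 dBFS.
Stage 2: below threshold (-39 ≤ -14); passes unchanged; output -39 dBFS.
Stage 3: below threshold (-39 ≤ -17); passes unchanged; output -39 dBFS.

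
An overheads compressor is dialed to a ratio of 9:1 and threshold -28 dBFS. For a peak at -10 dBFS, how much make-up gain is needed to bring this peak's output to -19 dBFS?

Overshoot 18 dB → 18/9 = 2 dB after compression, so the compressed level is -28 + 2 = -26 dBFS.
Make-up = target − compressed = -19 − (-26) = 7 dB.

7 dB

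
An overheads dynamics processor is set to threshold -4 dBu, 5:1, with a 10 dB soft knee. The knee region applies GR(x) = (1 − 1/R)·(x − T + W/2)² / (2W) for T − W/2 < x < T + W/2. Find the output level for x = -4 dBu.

x − T + W/2 = -4 − (-4) + 5 = 5.
GR = (1 − 1/5) × 5² / 20 = 0.8 × 25 / 20 = 1 dB.
Output = -4 − 1 = -5 dBu.

-5 dBu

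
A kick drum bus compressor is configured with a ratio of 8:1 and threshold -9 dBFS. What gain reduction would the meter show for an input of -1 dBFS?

-1 dBFS exceeds the threshold by 8 dB.
A 8:1 ratio leaves 1 dB of that excess.
GR = overshoot in − overshoot out = 8 − 1 = 7 dB.

7 dB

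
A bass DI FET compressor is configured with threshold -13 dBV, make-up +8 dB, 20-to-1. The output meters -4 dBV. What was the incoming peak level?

Remove make-up: -4 − 8 = -12 dBV.
The compressed level sits -12 − (-13) = 1 dB over threshold.
Undo the ratio: input overshoot = 1 × 20 = 20 dB, giving input = 7 dBV.

7 dBV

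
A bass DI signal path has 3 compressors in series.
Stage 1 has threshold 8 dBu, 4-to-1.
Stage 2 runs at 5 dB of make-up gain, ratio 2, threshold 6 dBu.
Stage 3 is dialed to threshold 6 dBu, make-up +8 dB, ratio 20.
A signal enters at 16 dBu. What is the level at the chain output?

Stage 1: 16 dBu is 8 dB over 8 dBu; at 4:1 that becomes 2 dB over, giving 10 dBu.
Stage 2: 4 dB above 6 dBu, reduced 2:1 to 2 dB above → 8 dBu; +5 dB make-up → 13 dBu.
Stage 3: 7 dB above 6 dBu, reduced 20:1 to 0.35 dB above → 6.35 dBu; +8 dB make-up → 14.35 dBu.

14.35 dBu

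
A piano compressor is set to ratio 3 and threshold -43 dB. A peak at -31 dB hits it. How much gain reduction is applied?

The signal is 12 dB above threshold.
A 3:1 ratio leaves 4 dB of that excess.
GR = overshoot in − overshoot out = 12 − 4 = 8 dB.

8 dB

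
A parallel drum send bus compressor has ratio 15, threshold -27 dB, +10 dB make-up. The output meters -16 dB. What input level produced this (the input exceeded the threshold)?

Before make-up, the level was -16 − 10 = -26 dB.
Post-compression overshoot = -26 − (-27) = 1 dB.
Before 15:1 compression the overshoot was 1 × 15 = 15 dB, so input = -27 + 15 = -12 dB.

-12 dB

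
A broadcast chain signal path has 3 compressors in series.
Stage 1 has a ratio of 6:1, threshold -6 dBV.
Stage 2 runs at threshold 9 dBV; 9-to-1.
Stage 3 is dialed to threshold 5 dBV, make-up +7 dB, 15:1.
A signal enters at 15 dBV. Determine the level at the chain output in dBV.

4.5 dBV

Stage 1: 15 dBV is 21 dB over -6 dBV; at 6:1 that becomes 3.5 dB over, giving -2.5 dBV.
Stage 2: below threshold (-2.5 ≤ 9); passes unchanged; output -2.5 dBV.
Stage 3: -2.5 dBV ≤ 5 dBV, so stage 3 doesn't engage; make-up brings it to 4.5 dBV.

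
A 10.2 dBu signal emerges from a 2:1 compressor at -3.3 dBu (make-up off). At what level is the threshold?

-16.8 dBu

Input is 27 dB above T (since output overshoot × R = input overshoot: (-3.3 − T)·2 = 10.2 − T gives T = -16.8 dBu).
Check: -16.8 + (10.2 − (-16.8))/2 = -16.8 + 13.5 = -3.3 dBu. ✓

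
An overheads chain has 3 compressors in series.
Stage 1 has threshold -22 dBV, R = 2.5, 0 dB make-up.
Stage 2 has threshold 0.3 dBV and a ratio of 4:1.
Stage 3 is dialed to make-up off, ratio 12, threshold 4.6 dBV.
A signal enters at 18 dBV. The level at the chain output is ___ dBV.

Stage 1: 18 dBV is 40 dB over -22 dBV; at 2.5:1 that becomes 16 dB over, giving -6 dBV.
Stage 2: -6 dBV ≤ 0.3 dBV, so stage 2 doesn't engage; output -6 dBV.
Stage 3: -6 dBV ≤ 4.6 dBV, so stage 3 doesn't engage; output -6 dBV.

-6 dBV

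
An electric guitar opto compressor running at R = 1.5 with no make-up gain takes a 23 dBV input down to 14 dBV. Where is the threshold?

Gain reduction = 23 − 14 = 9 dB; output overshoot = GR / (R − 1) = 9 / 0.5 = 18 dB.
Threshold = output − output overshoot = 14 − 18 = -4 dBV.

-4 dBV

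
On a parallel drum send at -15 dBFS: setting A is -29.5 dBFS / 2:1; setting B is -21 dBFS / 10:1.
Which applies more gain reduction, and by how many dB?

A: overshoot 14.5 dB → output overshoot 7.25 dB → GR 7.25 dB.
B: overshoot 6 dB → output overshoot 0.6 dB → GR 5.4 dB.
A applies 1.85 dB more gain reduction.

A, by 1.85 dB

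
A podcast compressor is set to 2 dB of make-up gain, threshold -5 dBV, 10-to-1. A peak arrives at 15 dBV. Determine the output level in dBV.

The input is 20 dB above the -5 dBV threshold.
The 20 dB excess becomes 2 dB after 10:1 reduction.
So the level is -5 + 2 = -3 dBV; make-up adds 2 dB, giving -1 dBV.

-1 dBV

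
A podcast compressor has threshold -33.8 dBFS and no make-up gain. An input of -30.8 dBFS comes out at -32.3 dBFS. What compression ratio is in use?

2:1

Input overshoot = -30.8 − (-33.8) = 3 dB; output overshoot = -32.3 − (-33.8) = 1.5 dB.
Ratio = 3 / 1.5 = 2.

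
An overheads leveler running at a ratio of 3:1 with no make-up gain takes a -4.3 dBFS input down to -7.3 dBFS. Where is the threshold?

-8.8 dBFS

Let T be the threshold. Output overshoot = (input overshoot)/R, so -7.3 − T = (-4.3 − T)/3.
3·(-7.3 − T) = -4.3 − T → 2·T = -21.9 − (-4.3) = -17.6.
T = -17.6/2 = -8.8 dBFS.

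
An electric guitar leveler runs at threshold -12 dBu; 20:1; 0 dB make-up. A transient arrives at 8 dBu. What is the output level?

Overshoot: 8 − (-12) = 20 dB.
20:1 compression reduces that to 20/20 = 1 dB over.
That puts the output at -11 dBu.

-11 dBu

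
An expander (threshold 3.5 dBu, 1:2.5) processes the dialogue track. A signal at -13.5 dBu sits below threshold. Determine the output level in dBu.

The input is 17 dB below the 3.5 dBu threshold.
A 1:2.5 expander multiplies undershoot by 2.5: 17 × 2.5 = 42.5 dB below threshold.
Output = 3.5 − 42.5 = -39 dBu.

-39 dBu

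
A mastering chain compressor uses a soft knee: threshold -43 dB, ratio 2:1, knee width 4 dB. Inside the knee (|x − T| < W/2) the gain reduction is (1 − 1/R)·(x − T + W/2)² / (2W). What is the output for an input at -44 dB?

x − T + W/2 = -44 − (-43) + 2 = 1.
GR = (1 − 1/2) × 1² / 8 = 0.5 × 1 / 8 = 0.0625 dB.
Output = -44 − 0.0625 = -44.0625 dB.

-44.0625 dB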